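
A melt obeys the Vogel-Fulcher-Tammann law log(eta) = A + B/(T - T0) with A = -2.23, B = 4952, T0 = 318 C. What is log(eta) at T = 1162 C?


VFT equation: log(eta) = A + B / (T - T0)
  T - T0 = 1162 - 318 = 844
  B / (T - T0) = 4952 / 844 = 5.867
  log(eta) = -2.23 + 5.867 = 3.637

3.637


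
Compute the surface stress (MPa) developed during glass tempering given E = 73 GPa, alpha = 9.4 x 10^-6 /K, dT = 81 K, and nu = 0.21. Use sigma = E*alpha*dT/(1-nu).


Tempering stress: sigma = E * alpha * dT / (1 - nu)
  E (MPa) = 73 * 1000 = 73000
  Numerator = 73000 * (9.4 x 10^-6) * 81 = 55.5822
  Denominator = 1 - 0.21 = 0.79
  sigma = 55.5822 / 0.79 = 70.4 MPa

70.4 MPa


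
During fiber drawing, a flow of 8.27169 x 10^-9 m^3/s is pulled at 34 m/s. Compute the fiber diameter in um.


Cross-sectional area from continuity:
  A = Q / v = 8.27169 x 10^-9 / 34 = 2.43285 x 10^-10 m^2
Diameter from circular cross-section:
  d = sqrt(4A / pi) * 10^6 (m -> um)
  d = sqrt(4 * 2.43285 x 10^-10 / pi) * 10^6 = 17.6 um

17.6 um


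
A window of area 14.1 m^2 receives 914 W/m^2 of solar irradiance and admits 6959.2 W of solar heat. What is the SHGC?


Rearrange Q = Area * SHGC * Irradiance:
  SHGC = Q / (Area * Irradiance)
  SHGC = 6959.2 / (14.1 * 914) = 0.54

0.54


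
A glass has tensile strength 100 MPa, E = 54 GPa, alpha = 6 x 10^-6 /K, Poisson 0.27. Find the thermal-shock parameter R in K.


Thermal shock resistance: R = sigma * (1 - nu) / (E * alpha)
  Numerator = 100 * (1 - 0.27) = 73.0
  Denominator = 54 * 1000 * (6 x 10^-6) = 0.324
  R = 73.0 / 0.324 = 225.3 K

225.3 K


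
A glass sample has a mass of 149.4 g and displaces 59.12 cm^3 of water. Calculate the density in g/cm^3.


Use the definition of density:
  rho = mass / volume
  rho = 149.4 / 59.12 = 2.527 g/cm^3

2.527 g/cm^3


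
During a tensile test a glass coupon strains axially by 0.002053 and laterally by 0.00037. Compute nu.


Poisson's ratio: nu = lateral strain / axial strain
  nu = 0.00037 / 0.002053 = 0.1802

0.1802


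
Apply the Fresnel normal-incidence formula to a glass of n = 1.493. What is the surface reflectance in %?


Fresnel reflectance at normal incidence:
  R = ((n - 1)/(n + 1))^2
  (n - 1)/(n + 1) = (1.493 - 1)/(1.493 + 1) = 0.197754
  R = 0.197754^2 = 0.0391066
  R(%) = 0.0391066 * 100 = 3.911%

3.911%


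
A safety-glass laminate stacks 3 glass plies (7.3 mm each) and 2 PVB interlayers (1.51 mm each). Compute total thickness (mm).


Total thickness = glass contribution + PVB contribution
  Glass: 3 * 7.3 = 21.9 mm
  PVB: 2 * 1.51 = 3.02 mm
  Total = 21.9 + 3.02 = 24.92 mm

24.92 mm


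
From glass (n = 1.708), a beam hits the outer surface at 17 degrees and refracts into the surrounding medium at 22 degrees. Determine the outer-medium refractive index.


Apply Snell's law: n1 * sin(theta1) = n2 * sin(theta2)
  n2 = n1 * sin(theta1) / sin(theta2)
  sin(17) = 0.292372
  sin(22) = 0.374607
  n2 = 1.708 * 0.292372 / 0.374607 = 1.3331

1.3331


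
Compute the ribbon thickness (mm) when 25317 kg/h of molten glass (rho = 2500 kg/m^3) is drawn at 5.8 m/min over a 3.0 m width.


Ribbon cross-section from mass balance:
  Volume rate = throughput / density = 25317 / 2500 = 10.1268 m^3/h
  thickness = volume rate / (speed * 60 * width), i.e.
  thickness = throughput / (60 * speed * width * density) * 1000
  thickness = 25317 / (60 * 5.8 * 3.0 * 2500) * 1000 = 9.7 mm

9.7 mm


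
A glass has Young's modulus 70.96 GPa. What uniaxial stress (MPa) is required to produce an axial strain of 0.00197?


Rearrange E = sigma / epsilon:
  sigma = E * epsilon
  E (MPa) = 70.96 * 1000 = 70960
  sigma = 70960 * 0.00197 = 139.79 MPa

139.79 MPa


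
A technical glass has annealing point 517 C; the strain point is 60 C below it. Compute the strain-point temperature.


Strain point = annealing point - difference:
  T_strain = 517 - 60 = 457 C

457 C


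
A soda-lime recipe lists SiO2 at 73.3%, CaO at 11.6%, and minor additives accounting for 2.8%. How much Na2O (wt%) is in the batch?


Pieces sum to 100%:
  Na2O = 100 - (SiO2 + CaO + others)
  Na2O = 100 - (73.3 + 11.6 + 2.8) = 12.3%

12.3%


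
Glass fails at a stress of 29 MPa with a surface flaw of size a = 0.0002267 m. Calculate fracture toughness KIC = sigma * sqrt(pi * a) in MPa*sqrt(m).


Fracture toughness: KIC = sigma * sqrt(pi * a)
  pi * a = pi * 0.0002267 = 0.000712199
  sqrt(pi * a) = 0.026687
  KIC = 29 * 0.026687 = 0.774 MPa*sqrt(m)

0.774 MPa*sqrt(m)


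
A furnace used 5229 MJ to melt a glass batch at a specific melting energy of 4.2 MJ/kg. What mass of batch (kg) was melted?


Rearrange E = m * s for m:
  m = E / s
  m = 5229 / 4.2 = 1245.0 kg

1245.0 kg


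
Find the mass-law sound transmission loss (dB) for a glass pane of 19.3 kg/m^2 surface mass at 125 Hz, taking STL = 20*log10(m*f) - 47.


Mass law: STL = 20 * log10(m * f) - 47
  m * f = 19.3 * 125 = 2412.5
  log10(2412.5) = 3.38247
  STL = 20 * 3.38247 - 47 = 67.6494 - 47 = 20.6 dB

20.6 dB


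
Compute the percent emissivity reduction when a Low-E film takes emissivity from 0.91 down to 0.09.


Percentage reduction = (1 - coated/uncoated) * 100
  Ratio = 0.09 / 0.91 = 0.0989
  Reduction = (1 - 0.0989) * 100 = 90.1%

90.1%


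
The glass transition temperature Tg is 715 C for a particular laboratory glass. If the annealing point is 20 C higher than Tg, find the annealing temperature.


The annealing temperature is Tg plus the offset:
  T_anneal = 715 + 20 = 735 C

735 C


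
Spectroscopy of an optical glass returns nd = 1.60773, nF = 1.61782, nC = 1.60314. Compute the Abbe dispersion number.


Abbe number formula: Vd = (nd - 1) / (nF - nC)
  nd - 1 = 1.60773 - 1 = 0.60773
  nF - nC = 1.61782 - 1.60314 = 0.01468
  Vd = 0.60773 / 0.01468 = 41.4

41.4


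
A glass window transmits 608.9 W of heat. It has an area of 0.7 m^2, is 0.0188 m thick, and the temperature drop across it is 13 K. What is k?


Fourier's law rearranged: k = Q * t / (A * dT)
  Numerator = 608.9 * 0.0188 = 11.44732
  Denominator = 0.7 * 13 = 9.1
  k = 11.44732 / 9.1 = 1.258 W/mK

1.258 W/mK


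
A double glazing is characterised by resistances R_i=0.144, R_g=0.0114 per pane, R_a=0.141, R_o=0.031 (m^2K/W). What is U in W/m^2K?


Total thermal resistance (series):
  R_total = R_in + R_glass + R_air + R_glass + R_out
  R_total = 0.144 + 0.0114 + 0.141 + 0.0114 + 0.031 = 0.3388 m^2K/W
U-value = 1 / R_total = 1 / 0.3388 = 2.952 W/m^2K

2.952 W/m^2K


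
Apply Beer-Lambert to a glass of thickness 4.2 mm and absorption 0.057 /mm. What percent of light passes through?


Beer-Lambert law: T = exp(-alpha * thickness)
  exponent = -0.057 * 4.2 = -0.2394
  T = exp(-0.2394) = 0.7871
  Percentage = 0.7871 * 100 = 78.71%

78.71%


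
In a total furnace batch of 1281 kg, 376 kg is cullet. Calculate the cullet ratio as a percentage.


Cullet ratio = (cullet mass / total batch mass) * 100
  Ratio = 376 / 1281 * 100 = 29.35%

29.35%


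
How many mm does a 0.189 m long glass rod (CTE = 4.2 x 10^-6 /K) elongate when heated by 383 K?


Thermal expansion formula: dL = alpha * L0 * dT
  dL = (4.2 x 10^-6) * 0.189 * 383 = 0.00030403 m
Convert to mm: 0.00030403 * 1000 = 0.304 mm

0.304 mm


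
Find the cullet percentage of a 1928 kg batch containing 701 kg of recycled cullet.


Cullet ratio = (cullet mass / total batch mass) * 100
  Ratio = 701 / 1928 * 100 = 36.36%

36.36%


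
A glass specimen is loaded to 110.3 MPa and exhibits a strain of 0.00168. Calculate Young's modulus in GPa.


Young's modulus: E = stress / strain
  E = 110.3 MPa / 0.00168 = 65654.76 MPa
Convert to GPa: 65654.76 / 1000 = 65.65 GPa

65.65 GPa


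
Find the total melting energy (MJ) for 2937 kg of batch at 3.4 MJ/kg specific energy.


Total energy = mass * specific energy
  E = 2937 * 3.4 = 9985.8 MJ

9985.8 MJ


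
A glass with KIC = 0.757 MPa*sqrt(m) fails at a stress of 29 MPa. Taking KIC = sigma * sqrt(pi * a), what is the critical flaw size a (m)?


Rearrange KIC = sigma * sqrt(pi * a):
  sqrt(pi * a) = KIC / sigma
  sqrt(pi * a) = 0.757 / 29 = 0.026103
  a = (KIC / sigma)^2 / pi
  a = 0.026103^2 / pi = 0.0002169 m

0.0002169 m


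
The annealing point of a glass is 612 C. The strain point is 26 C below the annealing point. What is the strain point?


Strain point = annealing point - difference:
  T_strain = 612 - 26 = 586 C

586 C


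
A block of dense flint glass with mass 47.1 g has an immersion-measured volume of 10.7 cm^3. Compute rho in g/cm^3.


Use the definition of density:
  rho = mass / volume
  rho = 47.1 / 10.7 = 4.402 g/cm^3

4.402 g/cm^3


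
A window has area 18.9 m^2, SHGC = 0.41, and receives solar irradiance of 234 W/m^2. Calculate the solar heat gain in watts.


Solar heat gain: Q = Area * SHGC * Irradiance
  Q = 18.9 * 0.41 * 234 = 1813.3 W

1813.3 W


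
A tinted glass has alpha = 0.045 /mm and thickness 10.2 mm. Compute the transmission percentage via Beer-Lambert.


Beer-Lambert law: T = exp(-alpha * thickness)
  exponent = -0.045 * 10.2 = -0.459
  T = exp(-0.459) = 0.6319
  Percentage = 0.6319 * 100 = 63.19%

63.19%


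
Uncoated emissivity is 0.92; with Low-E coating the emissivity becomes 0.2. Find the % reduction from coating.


Percentage reduction = (1 - coated/uncoated) * 100
  Ratio = 0.2 / 0.92 = 0.2174
  Reduction = (1 - 0.2174) * 100 = 78.3%

78.3%


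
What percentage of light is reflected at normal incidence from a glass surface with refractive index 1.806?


Fresnel reflectance at normal incidence:
  R = ((n - 1)/(n + 1))^2
  (n - 1)/(n + 1) = (1.806 - 1)/(1.806 + 1) = 0.287242
  R = 0.287242^2 = 0.082508
  R(%) = 0.082508 * 100 = 8.251%

8.251%


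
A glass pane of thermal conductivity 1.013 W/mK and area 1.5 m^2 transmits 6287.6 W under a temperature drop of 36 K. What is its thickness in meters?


Fourier's law: t = k * A * dT / Q
  t = 1.013 * 1.5 * 36 / 6287.6
  t = 54.702 / 6287.6 = 0.0087 m

0.0087 m


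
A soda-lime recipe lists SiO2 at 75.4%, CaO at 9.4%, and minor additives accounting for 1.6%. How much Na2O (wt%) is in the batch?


Pieces sum to 100%:
  Na2O = 100 - (SiO2 + CaO + others)
  Na2O = 100 - (75.4 + 9.4 + 1.6) = 13.6%

13.6%


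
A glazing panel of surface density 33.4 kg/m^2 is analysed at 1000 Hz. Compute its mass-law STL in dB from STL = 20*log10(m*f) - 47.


Mass law: STL = 20 * log10(m * f) - 47
  m * f = 33.4 * 1000 = 33400
  log10(33400) = 4.52375
  STL = 20 * 4.52375 - 47 = 90.475 - 47 = 43.5 dB

43.5 dB


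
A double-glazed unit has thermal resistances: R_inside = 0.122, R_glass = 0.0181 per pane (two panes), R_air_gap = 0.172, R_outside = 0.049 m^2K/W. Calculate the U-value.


Total thermal resistance (series):
  R_total = R_in + R_glass + R_air + R_glass + R_out
  R_total = 0.122 + 0.0181 + 0.172 + 0.0181 + 0.049 = 0.3792 m^2K/W
U-value = 1 / R_total = 1 / 0.3792 = 2.637 W/m^2K

2.637 W/m^2K


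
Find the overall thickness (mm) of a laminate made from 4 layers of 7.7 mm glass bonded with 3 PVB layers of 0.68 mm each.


Total thickness = glass contribution + PVB contribution
  Glass: 4 * 7.7 = 30.8 mm
  PVB: 3 * 0.68 = 2.04 mm
  Total = 30.8 + 2.04 = 32.84 mm

32.84 mm


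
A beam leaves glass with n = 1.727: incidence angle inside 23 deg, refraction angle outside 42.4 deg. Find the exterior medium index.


Apply Snell's law: n1 * sin(theta1) = n2 * sin(theta2)
  n2 = n1 * sin(theta1) / sin(theta2)
  sin(23) = 0.390731
  sin(42.4) = 0.674302
  n2 = 1.727 * 0.390731 / 0.674302 = 1.0007

1.0007


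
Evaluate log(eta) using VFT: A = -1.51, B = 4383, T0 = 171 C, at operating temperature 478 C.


VFT equation: log(eta) = A + B / (T - T0)
  T - T0 = 478 - 171 = 307
  B / (T - T0) = 4383 / 307 = 14.277
  log(eta) = -1.51 + 14.277 = 12.767

12.767


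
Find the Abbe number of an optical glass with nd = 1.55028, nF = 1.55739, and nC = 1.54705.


Abbe number formula: Vd = (nd - 1) / (nF - nC)
  nd - 1 = 1.55028 - 1 = 0.55028
  nF - nC = 1.55739 - 1.54705 = 0.01034
  Vd = 0.55028 / 0.01034 = 53.22

53.22


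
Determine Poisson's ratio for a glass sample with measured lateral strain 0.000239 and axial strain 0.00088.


Poisson's ratio: nu = lateral strain / axial strain
  nu = 0.000239 / 0.00088 = 0.2716

0.2716


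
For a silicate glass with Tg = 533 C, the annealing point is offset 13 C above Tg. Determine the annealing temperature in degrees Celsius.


The annealing temperature is Tg plus the offset:
  T_anneal = 533 + 13 = 546 C

546 C


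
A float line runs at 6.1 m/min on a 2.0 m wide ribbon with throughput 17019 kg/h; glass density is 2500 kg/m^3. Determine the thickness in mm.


Ribbon cross-section from mass balance:
  Volume rate = throughput / density = 17019 / 2500 = 6.8076 m^3/h
  thickness = volume rate / (speed * 60 * width), i.e.
  thickness = throughput / (60 * speed * width * density) * 1000
  thickness = 17019 / (60 * 6.1 * 2.0 * 2500) * 1000 = 9.3 mm

9.3 mm


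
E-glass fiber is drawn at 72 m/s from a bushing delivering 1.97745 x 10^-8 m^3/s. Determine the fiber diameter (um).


Cross-sectional area from continuity:
  A = Q / v = 1.97745 x 10^-8 / 72 = 2.746458 x 10^-10 m^2
Diameter from circular cross-section:
  d = sqrt(4A / pi) * 10^6 (m -> um)
  d = sqrt(4 * 2.746458 x 10^-10 / pi) * 10^6 = 18.7 um

18.7 um


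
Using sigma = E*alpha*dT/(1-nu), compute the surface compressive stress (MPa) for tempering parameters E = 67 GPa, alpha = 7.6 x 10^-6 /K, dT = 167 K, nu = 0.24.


Tempering stress: sigma = E * alpha * dT / (1 - nu)
  E (MPa) = 67 * 1000 = 67000
  Numerator = 67000 * (7.6 x 10^-6) * 167 = 85.0364
  Denominator = 1 - 0.24 = 0.76
  sigma = 85.0364 / 0.76 = 111.9 MPa

111.9 MPa


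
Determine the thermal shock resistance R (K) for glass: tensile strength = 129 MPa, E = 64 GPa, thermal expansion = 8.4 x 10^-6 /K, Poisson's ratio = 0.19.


Thermal shock resistance: R = sigma * (1 - nu) / (E * alpha)
  Numerator = 129 * (1 - 0.19) = 104.49
  Denominator = 64 * 1000 * (8.4 x 10^-6) = 0.5376
  R = 104.49 / 0.5376 = 194.4 K

194.4 K


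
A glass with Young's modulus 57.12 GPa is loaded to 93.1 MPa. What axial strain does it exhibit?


Rearrange E = sigma / epsilon:
  epsilon = sigma / E
  E (MPa) = 57.12 * 1000 = 57120
  epsilon = 93.1 / 57120 = 0.00163

0.00163


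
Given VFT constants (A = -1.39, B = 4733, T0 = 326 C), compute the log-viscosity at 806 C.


VFT equation: log(eta) = A + B / (T - T0)
  T - T0 = 806 - 326 = 480
  B / (T - T0) = 4733 / 480 = 9.86
  log(eta) = -1.39 + 9.86 = 8.47

8.47


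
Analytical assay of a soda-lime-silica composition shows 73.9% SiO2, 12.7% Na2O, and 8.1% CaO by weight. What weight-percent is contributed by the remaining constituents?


Sum the three major oxides:
  SiO2 + Na2O + CaO = 73.9 + 12.7 + 8.1 = 94.7%
Subtract from 100%:
  Others = 100 - 94.7 = 5.3%

5.3%


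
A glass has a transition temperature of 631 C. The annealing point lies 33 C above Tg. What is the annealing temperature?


The annealing temperature is Tg plus the offset:
  T_anneal = 631 + 33 = 664 C

664 C


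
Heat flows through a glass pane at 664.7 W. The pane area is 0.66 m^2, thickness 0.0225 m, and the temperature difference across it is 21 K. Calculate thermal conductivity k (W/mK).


Fourier's law rearranged: k = Q * t / (A * dT)
  Numerator = 664.7 * 0.0225 = 14.95575
  Denominator = 0.66 * 21 = 13.86
  k = 14.95575 / 13.86 = 1.079 W/mK

1.079 W/mK


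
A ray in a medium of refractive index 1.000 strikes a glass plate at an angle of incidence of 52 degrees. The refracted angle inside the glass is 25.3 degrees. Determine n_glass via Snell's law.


Apply Snell's law: n1 * sin(theta1) = n2 * sin(theta2)
  n2 = n1 * sin(theta1) / sin(theta2)
  sin(52) = 0.788011
  sin(25.3) = 0.427358
  n2 = 1.000 * 0.788011 / 0.427358 = 1.8439

1.8439


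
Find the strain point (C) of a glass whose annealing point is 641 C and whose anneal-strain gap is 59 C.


Strain point = annealing point - difference:
  T_strain = 641 - 59 = 582 C

582 C


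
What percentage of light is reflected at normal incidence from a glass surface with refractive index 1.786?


Fresnel reflectance at normal incidence:
  R = ((n - 1)/(n + 1))^2
  (n - 1)/(n + 1) = (1.786 - 1)/(1.786 + 1) = 0.282125
  R = 0.282125^2 = 0.0795945
  R(%) = 0.0795945 * 100 = 7.959%

7.959%


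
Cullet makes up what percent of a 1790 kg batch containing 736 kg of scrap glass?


Cullet ratio = (cullet mass / total batch mass) * 100
  Ratio = 736 / 1790 * 100 = 41.12%

41.12%


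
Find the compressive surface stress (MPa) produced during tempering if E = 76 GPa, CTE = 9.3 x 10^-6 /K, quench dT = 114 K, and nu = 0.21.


Tempering stress: sigma = E * alpha * dT / (1 - nu)
  E (MPa) = 76 * 1000 = 76000
  Numerator = 76000 * (9.3 x 10^-6) * 114 = 80.5752
  Denominator = 1 - 0.21 = 0.79
  sigma = 80.5752 / 0.79 = 102.0 MPa

102.0 MPa


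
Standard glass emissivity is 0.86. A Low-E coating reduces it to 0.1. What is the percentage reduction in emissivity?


Percentage reduction = (1 - coated/uncoated) * 100
  Ratio = 0.1 / 0.86 = 0.1163
  Reduction = (1 - 0.1163) * 100 = 88.4%

88.4%


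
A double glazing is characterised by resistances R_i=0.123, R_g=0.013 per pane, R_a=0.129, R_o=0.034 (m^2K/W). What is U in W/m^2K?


Total thermal resistance (series):
  R_total = R_in + R_glass + R_air + R_glass + R_out
  R_total = 0.123 + 0.013 + 0.129 + 0.013 + 0.034 = 0.312 m^2K/W
U-value = 1 / R_total = 1 / 0.312 = 3.205 W/m^2K

3.205 W/m^2K


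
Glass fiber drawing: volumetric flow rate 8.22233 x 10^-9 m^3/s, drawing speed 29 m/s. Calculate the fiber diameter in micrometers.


Cross-sectional area from continuity:
  A = Q / v = 8.22233 x 10^-9 / 29 = 2.835286 x 10^-10 m^2
Diameter from circular cross-section:
  d = sqrt(4A / pi) * 10^6 (m -> um)
  d = sqrt(4 * 2.835286 x 10^-10 / pi) * 10^6 = 19.0 um

19.0 um


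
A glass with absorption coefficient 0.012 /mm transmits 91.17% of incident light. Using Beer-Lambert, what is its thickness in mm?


Rearrange T = exp(-alpha * thickness):
  thickness = -ln(T) / alpha
  T = 91.17/100 = 0.9117
  ln(T) = -0.09244
  -ln(T) = 0.09244
  thickness = 0.09244 / 0.012 = 7.7 mm

7.7 mm


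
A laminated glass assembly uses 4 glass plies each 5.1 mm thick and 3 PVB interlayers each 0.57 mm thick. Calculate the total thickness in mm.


Total thickness = glass contribution + PVB contribution
  Glass: 4 * 5.1 = 20.4 mm
  PVB: 3 * 0.57 = 1.71 mm
  Total = 20.4 + 1.71 = 22.11 mm

22.11 mm


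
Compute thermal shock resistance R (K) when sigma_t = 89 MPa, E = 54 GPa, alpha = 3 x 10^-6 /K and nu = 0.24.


Thermal shock resistance: R = sigma * (1 - nu) / (E * alpha)
  Numerator = 89 * (1 - 0.24) = 67.64
  Denominator = 54 * 1000 * (3 x 10^-6) = 0.162
  R = 67.64 / 0.162 = 417.5 K

417.5 K


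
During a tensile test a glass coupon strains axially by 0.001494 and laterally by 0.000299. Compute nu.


Poisson's ratio: nu = lateral strain / axial strain
  nu = 0.000299 / 0.001494 = 0.2001

0.2001


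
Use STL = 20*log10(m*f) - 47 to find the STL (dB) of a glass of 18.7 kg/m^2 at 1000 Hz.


Mass law: STL = 20 * log10(m * f) - 47
  m * f = 18.7 * 1000 = 18700
  log10(18700) = 4.27184
  STL = 20 * 4.27184 - 47 = 85.4368 - 47 = 38.4 dB

38.4 dB


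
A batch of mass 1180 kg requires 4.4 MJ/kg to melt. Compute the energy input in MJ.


Total energy = mass * specific energy
  E = 1180 * 4.4 = 5192 MJ

5192 MJ


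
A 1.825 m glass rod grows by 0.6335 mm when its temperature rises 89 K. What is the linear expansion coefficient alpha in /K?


Rearrange dL = alpha * L0 * dT for alpha:
  alpha = dL / (L0 * dT)
  alpha = (0.6335 / 1000) / (1.825 * 89) = 0.0000039 /K = 3.9 x 10^-6 /K

3.9 x 10^-6 /K


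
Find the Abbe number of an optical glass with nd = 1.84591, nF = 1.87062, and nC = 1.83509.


Abbe number formula: Vd = (nd - 1) / (nF - nC)
  nd - 1 = 1.84591 - 1 = 0.84591
  nF - nC = 1.87062 - 1.83509 = 0.03553
  Vd = 0.84591 / 0.03553 = 23.81

23.81


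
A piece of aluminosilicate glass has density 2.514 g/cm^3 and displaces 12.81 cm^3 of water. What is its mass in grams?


Rearrange rho = m / V:
  m = rho * V
  m = 2.514 * 12.81 = 32.204 g

32.204 g


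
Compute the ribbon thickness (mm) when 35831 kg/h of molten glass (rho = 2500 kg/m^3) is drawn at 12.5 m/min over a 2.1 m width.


Ribbon cross-section from mass balance:
  Volume rate = throughput / density = 35831 / 2500 = 14.3324 m^3/h
  thickness = volume rate / (speed * 60 * width), i.e.
  thickness = throughput / (60 * speed * width * density) * 1000
  thickness = 35831 / (60 * 12.5 * 2.1 * 2500) * 1000 = 9.1 mm

9.1 mm


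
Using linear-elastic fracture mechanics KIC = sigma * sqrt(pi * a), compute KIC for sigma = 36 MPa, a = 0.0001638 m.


Fracture toughness: KIC = sigma * sqrt(pi * a)
  pi * a = pi * 0.0001638 = 0.000514593
  sqrt(pi * a) = 0.022685
  KIC = 36 * 0.022685 = 0.817 MPa*sqrt(m)

0.817 MPa*sqrt(m)


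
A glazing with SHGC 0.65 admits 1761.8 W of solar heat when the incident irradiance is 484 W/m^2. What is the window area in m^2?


Rearrange Q = Area * SHGC * Irradiance:
  Area = Q / (SHGC * Irradiance)
  Area = 1761.8 / (0.65 * 484) = 5.6 m^2

5.6 m^2


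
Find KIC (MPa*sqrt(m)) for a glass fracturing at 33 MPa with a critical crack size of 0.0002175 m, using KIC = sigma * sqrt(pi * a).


Fracture toughness: KIC = sigma * sqrt(pi * a)
  pi * a = pi * 0.0002175 = 0.000683296
  sqrt(pi * a) = 0.02614
  KIC = 33 * 0.02614 = 0.863 MPa*sqrt(m)

0.863 MPa*sqrt(m)


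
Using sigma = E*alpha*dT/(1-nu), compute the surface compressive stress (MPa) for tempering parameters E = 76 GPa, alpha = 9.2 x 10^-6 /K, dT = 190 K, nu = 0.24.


Tempering stress: sigma = E * alpha * dT / (1 - nu)
  E (MPa) = 76 * 1000 = 76000
  Numerator = 76000 * (9.2 x 10^-6) * 190 = 132.848
  Denominator = 1 - 0.24 = 0.76
  sigma = 132.848 / 0.76 = 174.8 MPa

174.8 MPa


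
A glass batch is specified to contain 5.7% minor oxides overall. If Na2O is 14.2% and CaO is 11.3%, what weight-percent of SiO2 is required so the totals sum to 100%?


Known pieces sum to 100%:
  SiO2 = 100 - (others + Na2O + CaO)
  SiO2 = 100 - (5.7 + 14.2 + 11.3) = 68.8%

68.8%


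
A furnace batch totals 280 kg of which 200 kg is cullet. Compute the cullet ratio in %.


Cullet ratio = (cullet mass / total batch mass) * 100
  Ratio = 200 / 280 * 100 = 71.43%

71.43%


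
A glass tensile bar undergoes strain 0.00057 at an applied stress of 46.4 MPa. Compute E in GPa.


Young's modulus: E = stress / strain
  E = 46.4 MPa / 0.00057 = 81403.51 MPa
Convert to GPa: 81403.51 / 1000 = 81.4 GPa

81.4 GPa


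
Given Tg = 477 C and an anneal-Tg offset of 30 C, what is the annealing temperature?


The annealing temperature is Tg plus the offset:
  T_anneal = 477 + 30 = 507 C

507 C


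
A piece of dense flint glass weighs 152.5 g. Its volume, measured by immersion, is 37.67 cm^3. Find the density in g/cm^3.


Use the definition of density:
  rho = mass / volume
  rho = 152.5 / 37.67 = 4.048 g/cm^3

4.048 g/cm^3


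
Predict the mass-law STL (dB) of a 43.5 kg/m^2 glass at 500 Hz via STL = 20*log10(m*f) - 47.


Mass law: STL = 20 * log10(m * f) - 47
  m * f = 43.5 * 500 = 21750
  log10(21750) = 4.33746
  STL = 20 * 4.33746 - 47 = 86.7492 - 47 = 39.7 dB

39.7 dB


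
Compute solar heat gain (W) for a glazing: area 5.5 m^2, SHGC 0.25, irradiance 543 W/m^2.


Solar heat gain: Q = Area * SHGC * Irradiance
  Q = 5.5 * 0.25 * 543 = 746.6 W

746.6 W


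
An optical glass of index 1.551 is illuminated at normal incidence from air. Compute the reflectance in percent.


Fresnel reflectance at normal incidence:
  R = ((n - 1)/(n + 1))^2
  (n - 1)/(n + 1) = (1.551 - 1)/(1.551 + 1) = 0.215994
  R = 0.215994^2 = 0.0466534
  R(%) = 0.0466534 * 100 = 4.665%

4.665%


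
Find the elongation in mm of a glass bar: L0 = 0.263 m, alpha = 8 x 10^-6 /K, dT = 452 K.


Thermal expansion formula: dL = alpha * L0 * dT
  dL = (8 x 10^-6) * 0.263 * 452 = 0.00095101 m
Convert to mm: 0.00095101 * 1000 = 0.951 mm

0.951 mm


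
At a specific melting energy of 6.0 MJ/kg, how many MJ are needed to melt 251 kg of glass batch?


Total energy = mass * specific energy
  E = 251 * 6.0 = 1506 MJ

1506 MJ


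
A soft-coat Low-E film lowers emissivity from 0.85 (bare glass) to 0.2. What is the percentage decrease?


Percentage reduction = (1 - coated/uncoated) * 100
  Ratio = 0.2 / 0.85 = 0.2353
  Reduction = (1 - 0.2353) * 100 = 76.5%

76.5%


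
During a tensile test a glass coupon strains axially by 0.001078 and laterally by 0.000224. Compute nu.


Poisson's ratio: nu = lateral strain / axial strain
  nu = 0.000224 / 0.001078 = 0.2078

0.2078


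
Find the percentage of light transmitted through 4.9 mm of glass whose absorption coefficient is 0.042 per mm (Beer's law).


Beer-Lambert law: T = exp(-alpha * thickness)
  exponent = -0.042 * 4.9 = -0.2058
  T = exp(-0.2058) = 0.814
  Percentage = 0.814 * 100 = 81.4%

81.4%


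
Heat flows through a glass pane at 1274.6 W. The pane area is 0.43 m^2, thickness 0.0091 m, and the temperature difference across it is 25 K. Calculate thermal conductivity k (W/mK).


Fourier's law rearranged: k = Q * t / (A * dT)
  Numerator = 1274.6 * 0.0091 = 11.59886
  Denominator = 0.43 * 25 = 10.75
  k = 11.59886 / 10.75 = 1.079 W/mK

1.079 W/mK


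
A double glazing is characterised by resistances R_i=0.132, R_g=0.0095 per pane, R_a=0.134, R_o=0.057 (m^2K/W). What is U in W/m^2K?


Total thermal resistance (series):
  R_total = R_in + R_glass + R_air + R_glass + R_out
  R_total = 0.132 + 0.0095 + 0.134 + 0.0095 + 0.057 = 0.342 m^2K/W
U-value = 1 / R_total = 1 / 0.342 = 2.924 W/m^2K

2.924 W/m^2K


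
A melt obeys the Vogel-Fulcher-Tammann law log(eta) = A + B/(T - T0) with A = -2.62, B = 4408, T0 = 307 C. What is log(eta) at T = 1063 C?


VFT equation: log(eta) = A + B / (T - T0)
  T - T0 = 1063 - 307 = 756
  B / (T - T0) = 4408 / 756 = 5.831
  log(eta) = -2.62 + 5.831 = 3.211

3.211


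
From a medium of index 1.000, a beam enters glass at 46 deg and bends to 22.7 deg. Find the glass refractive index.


Apply Snell's law: n1 * sin(theta1) = n2 * sin(theta2)
  n2 = n1 * sin(theta1) / sin(theta2)
  sin(46) = 0.71934
  sin(22.7) = 0.385906
  n2 = 1.000 * 0.71934 / 0.385906 = 1.864

1.864


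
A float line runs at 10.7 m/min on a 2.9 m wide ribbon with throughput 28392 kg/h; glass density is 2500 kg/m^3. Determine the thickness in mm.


Ribbon cross-section from mass balance:
  Volume rate = throughput / density = 28392 / 2500 = 11.3568 m^3/h
  thickness = volume rate / (speed * 60 * width), i.e.
  thickness = throughput / (60 * speed * width * density) * 1000
  thickness = 28392 / (60 * 10.7 * 2.9 * 2500) * 1000 = 6.1 mm

6.1 mm


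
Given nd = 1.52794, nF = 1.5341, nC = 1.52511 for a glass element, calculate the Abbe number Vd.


Abbe number formula: Vd = (nd - 1) / (nF - nC)
  nd - 1 = 1.52794 - 1 = 0.52794
  nF - nC = 1.5341 - 1.52511 = 0.00899
  Vd = 0.52794 / 0.00899 = 58.73

58.73


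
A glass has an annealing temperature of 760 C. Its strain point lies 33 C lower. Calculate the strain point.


Strain point = annealing point - difference:
  T_strain = 760 - 33 = 727 C

727 C


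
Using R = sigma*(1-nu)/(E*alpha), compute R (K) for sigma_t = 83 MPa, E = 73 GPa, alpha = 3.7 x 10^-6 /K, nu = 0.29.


Thermal shock resistance: R = sigma * (1 - nu) / (E * alpha)
  Numerator = 83 * (1 - 0.29) = 58.93
  Denominator = 73 * 1000 * (3.7 x 10^-6) = 0.2701
  R = 58.93 / 0.2701 = 218.2 K

218.2 K


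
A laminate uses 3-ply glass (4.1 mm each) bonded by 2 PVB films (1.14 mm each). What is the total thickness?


Total thickness = glass contribution + PVB contribution
  Glass: 3 * 4.1 = 12.3 mm
  PVB: 2 * 1.14 = 2.28 mm
  Total = 12.3 + 2.28 = 14.58 mm

14.58 mm


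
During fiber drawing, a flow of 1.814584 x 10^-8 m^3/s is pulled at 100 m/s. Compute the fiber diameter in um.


Cross-sectional area from continuity:
  A = Q / v = 1.814584 x 10^-8 / 100 = 1.814584 x 10^-10 m^2
Diameter from circular cross-section:
  d = sqrt(4A / pi) * 10^6 (m -> um)
  d = sqrt(4 * 1.814584 x 10^-10 / pi) * 10^6 = 15.2 um

15.2 um


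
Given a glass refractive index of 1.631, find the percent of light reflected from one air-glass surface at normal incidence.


Fresnel reflectance at normal incidence:
  R = ((n - 1)/(n + 1))^2
  (n - 1)/(n + 1) = (1.631 - 1)/(1.631 + 1) = 0.239833
  R = 0.239833^2 = 0.0575199
  R(%) = 0.0575199 * 100 = 5.752%

5.752%


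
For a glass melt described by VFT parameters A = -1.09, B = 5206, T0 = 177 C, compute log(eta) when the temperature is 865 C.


VFT equation: log(eta) = A + B / (T - T0)
  T - T0 = 865 - 177 = 688
  B / (T - T0) = 5206 / 688 = 7.567
  log(eta) = -1.09 + 7.567 = 6.477

6.477


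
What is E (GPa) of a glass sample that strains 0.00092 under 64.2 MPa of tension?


Young's modulus: E = stress / strain
  E = 64.2 MPa / 0.00092 = 69782.61 MPa
Convert to GPa: 69782.61 / 1000 = 69.78 GPa

69.78 GPa


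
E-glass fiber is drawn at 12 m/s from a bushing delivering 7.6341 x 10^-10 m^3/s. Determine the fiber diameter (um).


Cross-sectional area from continuity:
  A = Q / v = 7.6341 x 10^-10 / 12 = 6.36175 x 10^-11 m^2
Diameter from circular cross-section:
  d = sqrt(4A / pi) * 10^6 (m -> um)
  d = sqrt(4 * 6.36175 x 10^-11 / pi) * 10^6 = 9.0 um

9.0 um


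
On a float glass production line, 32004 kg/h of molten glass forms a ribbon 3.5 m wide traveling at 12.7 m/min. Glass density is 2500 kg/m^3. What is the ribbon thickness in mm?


Ribbon cross-section from mass balance:
  Volume rate = throughput / density = 32004 / 2500 = 12.8016 m^3/h
  thickness = volume rate / (speed * 60 * width), i.e.
  thickness = throughput / (60 * speed * width * density) * 1000
  thickness = 32004 / (60 * 12.7 * 3.5 * 2500) * 1000 = 4.8 mm

4.8 mm


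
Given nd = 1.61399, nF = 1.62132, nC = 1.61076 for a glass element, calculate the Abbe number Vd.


Abbe number formula: Vd = (nd - 1) / (nF - nC)
  nd - 1 = 1.61399 - 1 = 0.61399
  nF - nC = 1.62132 - 1.61076 = 0.01056
  Vd = 0.61399 / 0.01056 = 58.14

58.14


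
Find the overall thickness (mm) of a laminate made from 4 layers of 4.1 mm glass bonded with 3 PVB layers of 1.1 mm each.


Total thickness = glass contribution + PVB contribution
  Glass: 4 * 4.1 = 16.4 mm
  PVB: 3 * 1.1 = 3.3 mm
  Total = 16.4 + 3.3 = 19.7 mm

19.7 mm


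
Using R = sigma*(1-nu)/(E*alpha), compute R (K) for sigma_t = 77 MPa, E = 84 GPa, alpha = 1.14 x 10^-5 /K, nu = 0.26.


Thermal shock resistance: R = sigma * (1 - nu) / (E * alpha)
  Numerator = 77 * (1 - 0.26) = 56.98
  Denominator = 84 * 1000 * (1.14 x 10^-5) = 0.9576
  R = 56.98 / 0.9576 = 59.5 K

59.5 K


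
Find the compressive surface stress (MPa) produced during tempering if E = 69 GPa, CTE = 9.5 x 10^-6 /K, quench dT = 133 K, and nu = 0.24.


Tempering stress: sigma = E * alpha * dT / (1 - nu)
  E (MPa) = 69 * 1000 = 69000
  Numerator = 69000 * (9.5 x 10^-6) * 133 = 87.1815
  Denominator = 1 - 0.24 = 0.76
  sigma = 87.1815 / 0.76 = 114.7 MPa

114.7 MPa


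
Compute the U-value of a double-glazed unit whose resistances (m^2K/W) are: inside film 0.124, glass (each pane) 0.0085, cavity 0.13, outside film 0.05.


Total thermal resistance (series):
  R_total = R_in + R_glass + R_air + R_glass + R_out
  R_total = 0.124 + 0.0085 + 0.13 + 0.0085 + 0.05 = 0.321 m^2K/W
U-value = 1 / R_total = 1 / 0.321 = 3.115 W/m^2K

3.115 W/m^2K


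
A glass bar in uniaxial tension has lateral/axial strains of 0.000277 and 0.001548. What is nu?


Poisson's ratio: nu = lateral strain / axial strain
  nu = 0.000277 / 0.001548 = 0.1789

0.1789


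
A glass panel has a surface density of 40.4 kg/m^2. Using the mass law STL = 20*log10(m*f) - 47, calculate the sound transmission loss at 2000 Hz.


Mass law: STL = 20 * log10(m * f) - 47
  m * f = 40.4 * 2000 = 80800
  log10(80800) = 4.90741
  STL = 20 * 4.90741 - 47 = 98.1482 - 47 = 51.1 dB

51.1 dB


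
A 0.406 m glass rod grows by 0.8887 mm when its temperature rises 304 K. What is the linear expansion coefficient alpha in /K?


Rearrange dL = alpha * L0 * dT for alpha:
  alpha = dL / (L0 * dT)
  alpha = (0.8887 / 1000) / (0.406 * 304) = 0.0000072 /K = 7.2 x 10^-6 /K

7.2 x 10^-6 /K


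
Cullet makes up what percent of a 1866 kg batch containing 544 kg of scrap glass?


Cullet ratio = (cullet mass / total batch mass) * 100
  Ratio = 544 / 1866 * 100 = 29.15%

29.15%


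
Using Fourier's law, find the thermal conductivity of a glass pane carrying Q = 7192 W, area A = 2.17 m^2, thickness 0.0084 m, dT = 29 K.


Fourier's law rearranged: k = Q * t / (A * dT)
  Numerator = 7192 * 0.0084 = 60.4128
  Denominator = 2.17 * 29 = 62.93
  k = 60.4128 / 62.93 = 0.96 W/mK

0.96 W/mK


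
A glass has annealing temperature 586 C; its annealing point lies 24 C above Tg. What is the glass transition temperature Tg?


Rearrange T_anneal = Tg + offset for Tg:
  Tg = T_anneal - offset = 586 - 24 = 562 C

562 C


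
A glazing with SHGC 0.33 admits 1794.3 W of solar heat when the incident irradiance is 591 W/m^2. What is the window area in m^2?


Rearrange Q = Area * SHGC * Irradiance:
  Area = Q / (SHGC * Irradiance)
  Area = 1794.3 / (0.33 * 591) = 9.2 m^2

9.2 m^2


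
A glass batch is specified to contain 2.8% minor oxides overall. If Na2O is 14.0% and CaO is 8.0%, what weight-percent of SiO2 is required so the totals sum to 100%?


Known pieces sum to 100%:
  SiO2 = 100 - (others + Na2O + CaO)
  SiO2 = 100 - (2.8 + 14.0 + 8.0) = 75.2%

75.2%


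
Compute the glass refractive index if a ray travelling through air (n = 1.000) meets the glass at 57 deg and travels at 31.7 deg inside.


Apply Snell's law: n1 * sin(theta1) = n2 * sin(theta2)
  n2 = n1 * sin(theta1) / sin(theta2)
  sin(57) = 0.838671
  sin(31.7) = 0.525472
  n2 = 1.000 * 0.838671 / 0.525472 = 1.596

1.596


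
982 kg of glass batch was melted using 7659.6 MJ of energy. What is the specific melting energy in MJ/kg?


Rearrange E = m * s for s:
  s = E / m
  s = 7659.6 / 982 = 7.8 MJ/kg

7.8 MJ/kg


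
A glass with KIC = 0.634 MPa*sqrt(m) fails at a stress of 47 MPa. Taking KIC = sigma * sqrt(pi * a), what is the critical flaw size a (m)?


Rearrange KIC = sigma * sqrt(pi * a):
  sqrt(pi * a) = KIC / sigma
  sqrt(pi * a) = 0.634 / 47 = 0.013489
  a = (KIC / sigma)^2 / pi
  a = 0.013489^2 / pi = 0.0000579 m

0.0000579 m


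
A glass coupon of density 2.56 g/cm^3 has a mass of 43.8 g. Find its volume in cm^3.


Rearrange rho = m / V:
  V = m / rho
  V = 43.8 / 2.56 = 17.109 cm^3

17.109 cm^3


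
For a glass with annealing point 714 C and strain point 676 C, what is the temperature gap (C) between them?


Gap = T_anneal - T_strain:
  gap = 714 - 676 = 38 C

38 C


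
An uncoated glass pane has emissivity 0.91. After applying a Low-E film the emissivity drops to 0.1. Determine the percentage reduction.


Percentage reduction = (1 - coated/uncoated) * 100
  Ratio = 0.1 / 0.91 = 0.1099
  Reduction = (1 - 0.1099) * 100 = 89.0%

89.0%


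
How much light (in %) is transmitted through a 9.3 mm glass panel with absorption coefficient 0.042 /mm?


Beer-Lambert law: T = exp(-alpha * thickness)
  exponent = -0.042 * 9.3 = -0.3906
  T = exp(-0.3906) = 0.6767
  Percentage = 0.6767 * 100 = 67.67%

67.67%


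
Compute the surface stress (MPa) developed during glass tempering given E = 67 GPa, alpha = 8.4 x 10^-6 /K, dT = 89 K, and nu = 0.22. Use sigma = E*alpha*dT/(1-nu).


Tempering stress: sigma = E * alpha * dT / (1 - nu)
  E (MPa) = 67 * 1000 = 67000
  Numerator = 67000 * (8.4 x 10^-6) * 89 = 50.0892
  Denominator = 1 - 0.22 = 0.78
  sigma = 50.0892 / 0.78 = 64.2 MPa

64.2 MPa


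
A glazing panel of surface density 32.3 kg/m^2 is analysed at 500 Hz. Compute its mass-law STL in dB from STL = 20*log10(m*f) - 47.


Mass law: STL = 20 * log10(m * f) - 47
  m * f = 32.3 * 500 = 16150
  log10(16150) = 4.20817
  STL = 20 * 4.20817 - 47 = 84.1634 - 47 = 37.2 dB

37.2 dB


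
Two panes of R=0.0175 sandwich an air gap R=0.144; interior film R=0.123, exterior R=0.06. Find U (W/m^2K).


Total thermal resistance (series):
  R_total = R_in + R_glass + R_air + R_glass + R_out
  R_total = 0.123 + 0.0175 + 0.144 + 0.0175 + 0.06 = 0.362 m^2K/W
U-value = 1 / R_total = 1 / 0.362 = 2.762 W/m^2K

2.762 W/m^2K


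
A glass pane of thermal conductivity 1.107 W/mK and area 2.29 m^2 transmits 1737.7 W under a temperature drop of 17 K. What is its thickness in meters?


Fourier's law: t = k * A * dT / Q
  t = 1.107 * 2.29 * 17 / 1737.7
  t = 43.09551 / 1737.7 = 0.0248 m

0.0248 m


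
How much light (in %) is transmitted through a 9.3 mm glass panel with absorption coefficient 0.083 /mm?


Beer-Lambert law: T = exp(-alpha * thickness)
  exponent = -0.083 * 9.3 = -0.7719
  T = exp(-0.7719) = 0.4621
  Percentage = 0.4621 * 100 = 46.21%

46.21%


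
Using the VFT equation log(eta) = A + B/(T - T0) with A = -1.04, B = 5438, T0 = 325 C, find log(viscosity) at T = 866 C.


VFT equation: log(eta) = A + B / (T - T0)
  T - T0 = 866 - 325 = 541
  B / (T - T0) = 5438 / 541 = 10.052
  log(eta) = -1.04 + 10.052 = 9.012

9.012


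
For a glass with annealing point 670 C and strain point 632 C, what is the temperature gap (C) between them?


Gap = T_anneal - T_strain:
  gap = 670 - 632 = 38 C

38 C


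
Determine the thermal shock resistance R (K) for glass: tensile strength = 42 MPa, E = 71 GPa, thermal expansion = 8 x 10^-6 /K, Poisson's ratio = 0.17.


Thermal shock resistance: R = sigma * (1 - nu) / (E * alpha)
  Numerator = 42 * (1 - 0.17) = 34.86
  Denominator = 71 * 1000 * (8 x 10^-6) = 0.568
  R = 34.86 / 0.568 = 61.4 K

61.4 K


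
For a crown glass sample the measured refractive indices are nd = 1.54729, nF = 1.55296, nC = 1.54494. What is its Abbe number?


Abbe number formula: Vd = (nd - 1) / (nF - nC)
  nd - 1 = 1.54729 - 1 = 0.54729
  nF - nC = 1.55296 - 1.54494 = 0.00802
  Vd = 0.54729 / 0.00802 = 68.24

68.24


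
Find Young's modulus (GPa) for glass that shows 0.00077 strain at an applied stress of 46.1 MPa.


Young's modulus: E = stress / strain
  E = 46.1 MPa / 0.00077 = 59870.13 MPa
Convert to GPa: 59870.13 / 1000 = 59.87 GPa

59.87 GPa


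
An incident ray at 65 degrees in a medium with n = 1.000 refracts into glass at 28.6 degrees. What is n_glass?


Apply Snell's law: n1 * sin(theta1) = n2 * sin(theta2)
  n2 = n1 * sin(theta1) / sin(theta2)
  sin(65) = 0.906308
  sin(28.6) = 0.478692
  n2 = 1.000 * 0.906308 / 0.478692 = 1.8933

1.8933


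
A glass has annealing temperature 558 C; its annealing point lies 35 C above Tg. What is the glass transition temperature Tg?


Rearrange T_anneal = Tg + offset for Tg:
  Tg = T_anneal - offset = 558 - 35 = 523 C

523 C


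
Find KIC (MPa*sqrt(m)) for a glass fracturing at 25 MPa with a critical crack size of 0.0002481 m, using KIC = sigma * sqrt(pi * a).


Fracture toughness: KIC = sigma * sqrt(pi * a)
  pi * a = pi * 0.0002481 = 0.000779429
  sqrt(pi * a) = 0.027918
  KIC = 25 * 0.027918 = 0.698 MPa*sqrt(m)

0.698 MPa*sqrt(m)


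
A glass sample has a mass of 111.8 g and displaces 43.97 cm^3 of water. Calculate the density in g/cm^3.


Use the definition of density:
  rho = mass / volume
  rho = 111.8 / 43.97 = 2.543 g/cm^3

2.543 g/cm^3


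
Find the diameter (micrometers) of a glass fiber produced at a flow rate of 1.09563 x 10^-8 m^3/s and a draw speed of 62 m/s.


Cross-sectional area from continuity:
  A = Q / v = 1.09563 x 10^-8 / 62 = 1.767145 x 10^-10 m^2
Diameter from circular cross-section:
  d = sqrt(4A / pi) * 10^6 (m -> um)
  d = sqrt(4 * 1.767145 x 10^-10 / pi) * 10^6 = 15.0 um

15.0 um
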